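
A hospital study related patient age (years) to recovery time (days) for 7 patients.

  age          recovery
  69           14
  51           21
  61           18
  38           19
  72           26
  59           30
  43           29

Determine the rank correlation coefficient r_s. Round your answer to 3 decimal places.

Rank age: 6, 3, 5, 1, 7, 4, 2
Rank recovery: 1, 4, 2, 3, 5, 7, 6
d = rank(age) − rank(recovery): 5, -1, 3, -2, 2, -3, -4; Σd² = 68
ρ = 1 − 6Σd² / [n(n²−1)] = 1 − 6×68 / (7×48) = 1 − 408/336 ≈ -0.214

-0.214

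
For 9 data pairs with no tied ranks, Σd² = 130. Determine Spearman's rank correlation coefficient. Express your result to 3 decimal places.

ρ = 1 − 6Σd² / [n(n²−1)] = 1 − 6×130 / (9×80)
  = 1 − 780/720 = 1 − 1.0833 ≈ -0.083

-0.083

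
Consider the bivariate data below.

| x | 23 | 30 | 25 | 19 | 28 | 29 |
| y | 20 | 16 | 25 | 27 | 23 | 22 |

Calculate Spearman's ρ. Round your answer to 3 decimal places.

-0.657

Rank x: 2, 6, 3, 1, 4, 5
Rank y: 2, 1, 5, 6, 4, 3
d = rank(x) − rank(y): 0, 5, -2, -5, 0, 2; Σd² = 58
ρ = 1 − 6Σd² / [n(n²−1)] = 1 − 6×58 / (6×35) = 1 − 348/210 ≈ -0.657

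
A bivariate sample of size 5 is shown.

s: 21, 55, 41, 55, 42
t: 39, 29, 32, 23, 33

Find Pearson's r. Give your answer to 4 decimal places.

-0.9197

n = 5, Σs = 214, Σt = 156, Σs² = 9936, Σt² = 5004, Σst = 6377
nΣst − ΣsΣt = 31885 − 33384 = -1499
nΣs² − (Σs)² = 49680 − 45796 = 3884; nΣt² − (Σt)² = 25020 − 24336 = 684
r = -1499 / √(3884 × 684) = -1499 / 1629.9252 ≈ -0.9197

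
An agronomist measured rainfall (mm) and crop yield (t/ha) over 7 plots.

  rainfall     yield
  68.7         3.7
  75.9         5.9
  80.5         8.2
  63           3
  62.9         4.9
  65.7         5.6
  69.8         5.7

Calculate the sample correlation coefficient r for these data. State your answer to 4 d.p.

0.8009

n = 7, Σx = 486.5, Σy = 37, Σx² = 34074.69, Σy² = 212.6, Σxy = 2625.09
nΣxy − ΣxΣy = 18375.63 − 18000.5 = 375.13
nΣx² − (Σx)² = 238522.83 − 236682.25 = 1840.58; nΣy² − (Σy)² = 1488.2 − 1369 = 119.2
r = 375.13 / √(1840.58 × 119.2) = 375.13 / 468.3985 ≈ 0.8009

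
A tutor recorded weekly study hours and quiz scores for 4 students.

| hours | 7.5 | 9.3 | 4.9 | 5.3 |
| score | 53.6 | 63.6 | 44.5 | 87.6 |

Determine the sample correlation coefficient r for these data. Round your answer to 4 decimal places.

n = 4, Σx = 27, Σy = 249.3, Σx² = 194.84, Σy² = 16571.93, Σxy = 1675.81
nΣxy − ΣxΣy = 6703.24 − 6731.1 = -27.86
nΣx² − (Σx)² = 779.36 − 729 = 50.36; nΣy² − (Σy)² = 66287.72 − 62150.49 = 4137.23
r = -27.86 / √(50.36 × 4137.23) = -27.86 / 456.4547 ≈ -0.0610

-0.0610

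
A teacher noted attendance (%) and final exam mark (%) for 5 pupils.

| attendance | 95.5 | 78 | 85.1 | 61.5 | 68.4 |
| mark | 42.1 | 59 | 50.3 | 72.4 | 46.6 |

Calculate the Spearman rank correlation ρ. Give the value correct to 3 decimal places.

Rank attendance: 5, 3, 4, 1, 2
Rank mark: 1, 4, 3, 5, 2
d = rank(attendance) − rank(mark): 4, -1, 1, -4, 0; Σd² = 34
ρ = 1 − 6Σd² / [n(n²−1)] = 1 − 6×34 / (5×24) = 1 − 204/120 ≈ -0.700

-0.700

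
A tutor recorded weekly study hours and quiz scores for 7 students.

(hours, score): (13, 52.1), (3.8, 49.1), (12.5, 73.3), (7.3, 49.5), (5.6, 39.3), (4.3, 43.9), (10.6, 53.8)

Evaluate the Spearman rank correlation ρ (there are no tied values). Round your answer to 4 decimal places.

0.7500

Rank hours: 7, 1, 6, 4, 3, 2, 5
Rank score: 5, 3, 7, 4, 1, 2, 6
d = rank(hours) − rank(score): 2, -2, -1, 0, 2, 0, -1; Σd² = 14
ρ = 1 − 6Σd² / [n(n²−1)] = 1 − 6×14 / (7×48) = 1 − 84/336 ≈ 0.7500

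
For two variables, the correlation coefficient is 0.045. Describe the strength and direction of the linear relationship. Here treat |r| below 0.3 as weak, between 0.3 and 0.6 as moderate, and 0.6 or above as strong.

weak positive

r = 0.045 > 0 so the relationship is positive.
|r| = 0.045, which falls in the weak range.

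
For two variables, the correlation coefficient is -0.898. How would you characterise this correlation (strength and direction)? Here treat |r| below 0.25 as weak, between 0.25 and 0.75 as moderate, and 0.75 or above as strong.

r = -0.898 < 0 so the relationship is negative.
|r| = 0.898, which falls in the strong range.

strong negative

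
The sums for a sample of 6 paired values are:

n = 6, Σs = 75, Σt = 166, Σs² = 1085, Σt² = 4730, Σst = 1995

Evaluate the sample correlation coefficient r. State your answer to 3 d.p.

-0.562

r = (nΣst − ΣsΣt) / √[(nΣs² − (Σs)²)(nΣt² − (Σt)²)]
Numerator: 6×1995 − 75×166 = -480
Denominator: √[(6510 − 5625)(28380 − 27556)] = √[885 × 824] = 853.9555
r = -480 / 853.9555 ≈ -0.562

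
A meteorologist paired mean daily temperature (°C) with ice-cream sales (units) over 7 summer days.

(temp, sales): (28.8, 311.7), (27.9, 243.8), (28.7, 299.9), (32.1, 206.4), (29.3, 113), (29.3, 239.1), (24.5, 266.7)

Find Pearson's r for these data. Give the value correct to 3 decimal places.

-0.331

n = 7, Σx = 200.6, Σy = 1680.6, Σx² = 5779.18, Σy² = 430203, Σxy = 47862.23
nΣxy − ΣxΣy = 335035.61 − 337128.36 = -2092.75
nΣx² − (Σx)² = 40454.26 − 40240.36 = 213.9; nΣy² − (Σy)² = 3011421 − 2824416.36 = 187004.64
r = -2092.75 / √(213.9 × 187004.64) = -2092.75 / 6324.5784 ≈ -0.331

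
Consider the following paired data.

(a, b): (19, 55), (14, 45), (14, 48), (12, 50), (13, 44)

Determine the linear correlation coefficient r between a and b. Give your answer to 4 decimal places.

0.7203

n = 5, Σa = 72, Σb = 242, Σa² = 1066, Σb² = 11790, Σab = 3519
nΣab − ΣaΣb = 17595 − 17424 = 171
nΣa² − (Σa)² = 5330 − 5184 = 146; nΣb² − (Σb)² = 58950 − 58564 = 386
r = 171 / √(146 × 386) = 171 / 237.3942 ≈ 0.7203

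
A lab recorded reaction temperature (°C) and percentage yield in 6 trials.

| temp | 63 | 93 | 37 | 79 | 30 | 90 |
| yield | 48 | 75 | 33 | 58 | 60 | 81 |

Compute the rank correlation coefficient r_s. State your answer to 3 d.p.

Rank temp: 3, 6, 2, 4, 1, 5
Rank yield: 2, 5, 1, 3, 4, 6
d = rank(temp) − rank(yield): 1, 1, 1, 1, -3, -1; Σd² = 14
ρ = 1 − 6Σd² / [n(n²−1)] = 1 − 6×14 / (6×35) = 1 − 84/210 ≈ 0.600

0.600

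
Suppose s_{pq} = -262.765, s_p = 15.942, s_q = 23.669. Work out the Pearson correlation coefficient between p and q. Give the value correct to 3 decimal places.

-0.696

r = Cov(p,q) / (s_p · s_q) = -262.765 / (15.942 × 23.669)
  = -262.765 / 377.3312 ≈ -0.696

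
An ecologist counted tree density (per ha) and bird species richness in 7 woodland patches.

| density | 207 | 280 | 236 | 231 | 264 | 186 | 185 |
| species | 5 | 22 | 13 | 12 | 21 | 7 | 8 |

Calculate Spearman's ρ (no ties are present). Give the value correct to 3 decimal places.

0.857

Rank density: 3, 7, 5, 4, 6, 2, 1
Rank species: 1, 7, 5, 4, 6, 2, 3
d = rank(density) − rank(species): 2, 0, 0, 0, 0, 0, -2; Σd² = 8
ρ = 1 − 6Σd² / [n(n²−1)] = 1 − 6×8 / (7×48) = 1 − 48/336 ≈ 0.857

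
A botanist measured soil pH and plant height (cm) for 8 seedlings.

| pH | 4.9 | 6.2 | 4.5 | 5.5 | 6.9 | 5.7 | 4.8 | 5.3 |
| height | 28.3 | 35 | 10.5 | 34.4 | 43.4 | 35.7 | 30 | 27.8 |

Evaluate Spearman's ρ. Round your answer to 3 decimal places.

0.881

Rank pH: 3, 7, 1, 5, 8, 6, 2, 4
Rank height: 3, 6, 1, 5, 8, 7, 4, 2
d = rank(pH) − rank(height): 0, 1, 0, 0, 0, -1, -2, 2; Σd² = 10
ρ = 1 − 6Σd² / [n(n²−1)] = 1 − 6×10 / (8×63) = 1 − 60/504 ≈ 0.881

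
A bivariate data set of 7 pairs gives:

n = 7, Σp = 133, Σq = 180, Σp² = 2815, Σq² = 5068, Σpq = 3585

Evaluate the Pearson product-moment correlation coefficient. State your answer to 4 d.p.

0.4638

r = (nΣpq − ΣpΣq) / √[(nΣp² − (Σp)²)(nΣq² − (Σq)²)]
Numerator: 7×3585 − 133×180 = 1155
Denominator: √[(19705 − 17689)(35476 − 32400)] = √[2016 × 3076] = 2490.2241
r = 1155 / 2490.2241 ≈ 0.4638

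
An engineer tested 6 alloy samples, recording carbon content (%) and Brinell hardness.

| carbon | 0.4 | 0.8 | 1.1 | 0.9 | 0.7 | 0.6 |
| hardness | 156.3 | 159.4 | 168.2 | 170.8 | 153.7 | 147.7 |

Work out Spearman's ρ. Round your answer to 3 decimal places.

0.771

Rank carbon: 1, 4, 6, 5, 3, 2
Rank hardness: 3, 4, 5, 6, 2, 1
d = rank(carbon) − rank(hardness): -2, 0, 1, -1, 1, 1; Σd² = 8
ρ = 1 − 6Σd² / [n(n²−1)] = 1 − 6×8 / (6×35) = 1 − 48/210 ≈ 0.771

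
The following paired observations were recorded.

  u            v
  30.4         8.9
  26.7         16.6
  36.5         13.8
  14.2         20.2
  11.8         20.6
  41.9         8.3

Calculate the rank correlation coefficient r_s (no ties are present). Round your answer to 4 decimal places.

-0.9429

Rank u: 4, 3, 5, 2, 1, 6
Rank v: 2, 4, 3, 5, 6, 1
d = rank(u) − rank(v): 2, -1, 2, -3, -5, 5; Σd² = 68
ρ = 1 − 6Σd² / [n(n²−1)] = 1 − 6×68 / (6×35) = 1 − 408/210 ≈ -0.9429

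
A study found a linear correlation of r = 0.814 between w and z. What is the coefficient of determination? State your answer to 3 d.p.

r² = (0.814)² = 0.663

0.663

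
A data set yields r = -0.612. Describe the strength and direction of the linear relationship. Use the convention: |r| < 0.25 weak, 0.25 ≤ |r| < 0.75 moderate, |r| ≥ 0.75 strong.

moderate negative

r = -0.612 < 0 so the relationship is negative.
|r| = 0.612, which falls in the moderate range.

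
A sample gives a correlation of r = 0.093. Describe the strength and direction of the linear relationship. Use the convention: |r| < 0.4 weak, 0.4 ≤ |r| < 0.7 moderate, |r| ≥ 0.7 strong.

weak positive

r = 0.093 > 0 so the relationship is positive.
|r| = 0.093, which falls in the weak range.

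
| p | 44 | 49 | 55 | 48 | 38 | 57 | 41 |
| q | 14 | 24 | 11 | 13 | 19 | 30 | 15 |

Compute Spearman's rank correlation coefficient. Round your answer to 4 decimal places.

0.1071

Rank p: 3, 5, 6, 4, 1, 7, 2
Rank q: 3, 6, 1, 2, 5, 7, 4
d = rank(p) − rank(q): 0, -1, 5, 2, -4, 0, -2; Σd² = 50
ρ = 1 − 6Σd² / [n(n²−1)] = 1 − 6×50 / (7×48) = 1 − 300/336 ≈ 0.1071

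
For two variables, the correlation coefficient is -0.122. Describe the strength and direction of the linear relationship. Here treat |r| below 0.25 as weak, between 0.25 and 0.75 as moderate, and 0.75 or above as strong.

weak negative

r = -0.122 < 0 so the relationship is negative.
|r| = 0.122, which falls in the weak range.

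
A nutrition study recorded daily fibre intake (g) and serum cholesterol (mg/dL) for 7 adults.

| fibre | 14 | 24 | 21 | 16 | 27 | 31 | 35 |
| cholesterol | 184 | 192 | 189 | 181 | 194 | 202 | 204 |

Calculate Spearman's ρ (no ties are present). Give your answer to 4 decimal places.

Rank fibre: 1, 4, 3, 2, 5, 6, 7
Rank cholesterol: 2, 4, 3, 1, 5, 6, 7
d = rank(fibre) − rank(cholesterol): -1, 0, 0, 1, 0, 0, 0; Σd² = 2
ρ = 1 − 6Σd² / [n(n²−1)] = 1 − 6×2 / (7×48) = 1 − 12/336 ≈ 0.9643

0.9643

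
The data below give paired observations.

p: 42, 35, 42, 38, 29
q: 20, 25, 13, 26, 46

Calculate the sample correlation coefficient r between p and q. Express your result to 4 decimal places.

n = 5, Σp = 186, Σq = 130, Σp² = 7038, Σq² = 3986, Σpq = 4583
nΣpq − ΣpΣq = 22915 − 24180 = -1265
nΣp² − (Σp)² = 35190 − 34596 = 594; nΣq² − (Σq)² = 19930 − 16900 = 3030
r = -1265 / √(594 × 3030) = -1265 / 1341.5737 ≈ -0.9429

-0.9429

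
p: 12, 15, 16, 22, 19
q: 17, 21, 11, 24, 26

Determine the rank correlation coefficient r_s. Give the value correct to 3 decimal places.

Rank p: 1, 2, 3, 5, 4
Rank q: 2, 3, 1, 4, 5
d = rank(p) − rank(q): -1, -1, 2, 1, -1; Σd² = 8
ρ = 1 − 6Σd² / [n(n²−1)] = 1 − 6×8 / (5×24) = 1 − 48/120 ≈ 0.600

0.600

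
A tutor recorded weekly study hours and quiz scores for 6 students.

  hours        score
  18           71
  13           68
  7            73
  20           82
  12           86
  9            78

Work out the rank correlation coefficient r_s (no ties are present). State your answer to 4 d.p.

-0.0286

Rank hours: 5, 4, 1, 6, 3, 2
Rank score: 2, 1, 3, 5, 6, 4
d = rank(hours) − rank(score): 3, 3, -2, 1, -3, -2; Σd² = 36
ρ = 1 − 6Σd² / [n(n²−1)] = 1 − 6×36 / (6×35) = 1 − 216/210 ≈ -0.0286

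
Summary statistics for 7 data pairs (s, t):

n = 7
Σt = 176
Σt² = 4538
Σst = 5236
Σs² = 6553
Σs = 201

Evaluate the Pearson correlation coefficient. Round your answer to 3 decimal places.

r = (nΣst − ΣsΣt) / √[(nΣs² − (Σs)²)(nΣt² − (Σt)²)]
Numerator: 7×5236 − 201×176 = 1276
Denominator: √[(45871 − 40401)(31766 − 30976)] = √[5470 × 790] = 2078.7737
r = 1276 / 2078.7737 ≈ 0.614

0.614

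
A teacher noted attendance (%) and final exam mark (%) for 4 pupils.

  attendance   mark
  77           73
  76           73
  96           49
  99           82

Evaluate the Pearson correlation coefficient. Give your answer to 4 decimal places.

-0.2086

n = 4, Σx = 348, Σy = 277, Σx² = 30722, Σy² = 19783, Σxy = 23991
nΣxy − ΣxΣy = 95964 − 96396 = -432
nΣx² − (Σx)² = 122888 − 121104 = 1784; nΣy² − (Σy)² = 79132 − 76729 = 2403
r = -432 / √(1784 × 2403) = -432 / 2070.4956 ≈ -0.2086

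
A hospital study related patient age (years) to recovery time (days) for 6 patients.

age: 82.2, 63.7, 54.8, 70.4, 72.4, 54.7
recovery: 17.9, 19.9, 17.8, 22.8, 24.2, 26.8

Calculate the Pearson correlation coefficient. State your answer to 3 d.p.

n = 6, Σx = 398.2, Σy = 129.4, Σx² = 27007.58, Σy² = 2856.98, Σxy = 8537.61
nΣxy − ΣxΣy = 51225.66 − 51527.08 = -301.42
nΣx² − (Σx)² = 162045.48 − 158563.24 = 3482.24; nΣy² − (Σy)² = 17141.88 − 16744.36 = 397.52
r = -301.42 / √(3482.24 × 397.52) = -301.42 / 1176.5458 ≈ -0.256

-0.256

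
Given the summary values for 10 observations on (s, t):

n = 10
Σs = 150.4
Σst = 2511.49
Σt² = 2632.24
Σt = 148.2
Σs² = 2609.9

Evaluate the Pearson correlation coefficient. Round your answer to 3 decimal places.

0.726

r = (nΣst − ΣsΣt) / √[(nΣs² − (Σs)²)(nΣt² − (Σt)²)]
Numerator: 10×2511.49 − 150.4×148.2 = 2825.62
Denominator: √[(26099 − 22620.16)(26322.4 − 21963.24)] = √[3478.84 × 4359.16] = 3894.2034
r = 2825.62 / 3894.2034 ≈ 0.726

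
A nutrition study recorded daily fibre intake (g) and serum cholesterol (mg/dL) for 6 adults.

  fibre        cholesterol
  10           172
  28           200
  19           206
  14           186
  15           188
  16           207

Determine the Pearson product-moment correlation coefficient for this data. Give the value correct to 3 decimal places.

0.639

n = 6, Σx = 102, Σy = 1159, Σx² = 1922, Σy² = 224809, Σxy = 19970
nΣxy − ΣxΣy = 119820 − 118218 = 1602
nΣx² − (Σx)² = 11532 − 10404 = 1128; nΣy² − (Σy)² = 1348854 − 1343281 = 5573
r = 1602 / √(1128 × 5573) = 1602 / 2507.2583 ≈ 0.639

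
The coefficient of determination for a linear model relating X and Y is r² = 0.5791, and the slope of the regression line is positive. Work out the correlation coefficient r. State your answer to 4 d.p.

0.7610

|r| = √0.5791 = 0.7610
The association is positive, so r = 0.7610.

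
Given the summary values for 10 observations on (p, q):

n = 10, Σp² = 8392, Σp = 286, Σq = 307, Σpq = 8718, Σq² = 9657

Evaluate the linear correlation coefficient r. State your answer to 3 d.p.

-0.280

r = (nΣpq − ΣpΣq) / √[(nΣp² − (Σp)²)(nΣq² − (Σq)²)]
Numerator: 10×8718 − 286×307 = -622
Denominator: √[(83920 − 81796)(96570 − 94249)] = √[2124 × 2321] = 2220.3162
r = -622 / 2220.3162 ≈ -0.280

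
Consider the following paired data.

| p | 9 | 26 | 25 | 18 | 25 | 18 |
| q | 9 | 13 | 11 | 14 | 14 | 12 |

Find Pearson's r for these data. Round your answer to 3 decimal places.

n = 6, Σp = 121, Σq = 73, Σp² = 2655, Σq² = 907, Σpq = 1512
nΣpq − ΣpΣq = 9072 − 8833 = 239
nΣp² − (Σp)² = 15930 − 14641 = 1289; nΣq² − (Σq)² = 5442 − 5329 = 113
r = 239 / √(1289 × 113) = 239 / 381.6504 ≈ 0.626

0.626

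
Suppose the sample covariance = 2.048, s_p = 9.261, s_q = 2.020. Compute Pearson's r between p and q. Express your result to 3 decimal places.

r = Cov(p,q) / (s_p · s_q) = 2.048 / (9.261 × 2.020)
  = 2.048 / 18.7072 ≈ 0.109

0.109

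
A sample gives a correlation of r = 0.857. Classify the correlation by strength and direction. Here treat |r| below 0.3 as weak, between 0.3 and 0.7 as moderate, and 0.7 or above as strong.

strong positive

r = 0.857 > 0 so the relationship is positive.
|r| = 0.857, which falls in the strong range.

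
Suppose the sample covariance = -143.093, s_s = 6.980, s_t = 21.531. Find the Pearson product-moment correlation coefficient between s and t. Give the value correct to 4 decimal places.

r = Cov(s,t) / (s_s · s_t) = -143.093 / (6.980 × 21.531)
  = -143.093 / 150.2864 ≈ -0.9521

-0.9521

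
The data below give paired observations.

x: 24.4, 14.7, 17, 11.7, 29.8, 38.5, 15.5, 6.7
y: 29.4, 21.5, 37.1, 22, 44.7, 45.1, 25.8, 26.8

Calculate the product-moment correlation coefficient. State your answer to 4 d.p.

n = 8, Σx = 158.3, Σy = 252.4, Σx² = 3892.77, Σy² = 8603, Σxy = 5569.38
nΣxy − ΣxΣy = 44555.04 − 39954.92 = 4600.12
nΣx² − (Σx)² = 31142.16 − 25058.89 = 6083.27; nΣy² − (Σy)² = 68824 − 63705.76 = 5118.24
r = 4600.12 / √(6083.27 × 5118.24) = 4600.12 / 5579.9315 ≈ 0.8244

0.8244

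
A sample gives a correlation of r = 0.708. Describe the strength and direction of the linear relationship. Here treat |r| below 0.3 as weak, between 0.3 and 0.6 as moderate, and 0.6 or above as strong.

strong positive

r = 0.708 > 0 so the relationship is positive.
|r| = 0.708, which falls in the strong range.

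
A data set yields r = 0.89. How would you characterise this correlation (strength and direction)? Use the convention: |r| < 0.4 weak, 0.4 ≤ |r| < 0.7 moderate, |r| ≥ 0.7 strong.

r = 0.89 > 0 so the relationship is positive.
|r| = 0.89, which falls in the strong range.

strong positive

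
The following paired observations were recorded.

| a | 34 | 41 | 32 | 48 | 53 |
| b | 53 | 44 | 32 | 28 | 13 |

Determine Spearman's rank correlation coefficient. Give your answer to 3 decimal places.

-0.700

Rank a: 2, 3, 1, 4, 5
Rank b: 5, 4, 3, 2, 1
d = rank(a) − rank(b): -3, -1, -2, 2, 4; Σd² = 34
ρ = 1 − 6Σd² / [n(n²−1)] = 1 − 6×34 / (5×24) = 1 − 204/120 ≈ -0.700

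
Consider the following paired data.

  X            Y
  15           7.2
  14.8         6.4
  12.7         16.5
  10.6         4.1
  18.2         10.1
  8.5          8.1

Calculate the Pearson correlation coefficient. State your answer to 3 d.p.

0.155

n = 6, ΣX = 79.8, ΣY = 52.4, ΣX² = 1121.18, ΣY² = 549.48, ΣXY = 708.4
nΣXY − ΣXΣY = 4250.4 − 4181.52 = 68.88
nΣX² − (ΣX)² = 6727.08 − 6368.04 = 359.04; nΣY² − (ΣY)² = 3296.88 − 2745.76 = 551.12
r = 68.88 / √(359.04 × 551.12) = 68.88 / 444.8304 ≈ 0.155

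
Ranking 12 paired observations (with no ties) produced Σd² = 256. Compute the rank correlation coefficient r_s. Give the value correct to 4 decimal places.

0.1049

ρ = 1 − 6Σd² / [n(n²−1)] = 1 − 6×256 / (12×143)
  = 1 − 1536/1716 = 1 − 0.89510 ≈ 0.1049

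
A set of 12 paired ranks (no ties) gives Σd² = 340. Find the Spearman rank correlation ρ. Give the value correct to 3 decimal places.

ρ = 1 − 6Σd² / [n(n²−1)] = 1 − 6×340 / (12×143)
  = 1 − 2040/1716 = 1 − 1.1888 ≈ -0.189

-0.189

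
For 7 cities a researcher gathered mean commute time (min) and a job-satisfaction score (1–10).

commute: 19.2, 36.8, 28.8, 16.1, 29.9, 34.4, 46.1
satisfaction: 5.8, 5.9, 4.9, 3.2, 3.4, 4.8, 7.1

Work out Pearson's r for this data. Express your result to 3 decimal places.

0.645

n = 7, Σx = 211.3, Σy = 35.1, Σx² = 7014.11, Σy² = 187.71, Σxy = 1115.21
nΣxy − ΣxΣy = 7806.47 − 7416.63 = 389.84
nΣx² − (Σx)² = 49098.77 − 44647.69 = 4451.08; nΣy² − (Σy)² = 1313.97 − 1232.01 = 81.96
r = 389.84 / √(4451.08 × 81.96) = 389.84 / 603.9955 ≈ 0.645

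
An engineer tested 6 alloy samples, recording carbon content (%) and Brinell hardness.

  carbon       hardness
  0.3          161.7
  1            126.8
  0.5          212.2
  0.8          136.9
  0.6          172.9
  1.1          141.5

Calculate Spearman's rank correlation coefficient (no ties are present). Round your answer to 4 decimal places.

-0.6571

Rank carbon: 1, 5, 2, 4, 3, 6
Rank hardness: 4, 1, 6, 2, 5, 3
d = rank(carbon) − rank(hardness): -3, 4, -4, 2, -2, 3; Σd² = 58
ρ = 1 − 6Σd² / [n(n²−1)] = 1 − 6×58 / (6×35) = 1 − 348/210 ≈ -0.6571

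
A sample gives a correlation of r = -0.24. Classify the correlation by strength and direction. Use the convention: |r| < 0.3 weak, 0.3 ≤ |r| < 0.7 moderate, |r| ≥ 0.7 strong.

r = -0.24 < 0 so the relationship is negative.
|r| = 0.24, which falls in the weak range.

weak negative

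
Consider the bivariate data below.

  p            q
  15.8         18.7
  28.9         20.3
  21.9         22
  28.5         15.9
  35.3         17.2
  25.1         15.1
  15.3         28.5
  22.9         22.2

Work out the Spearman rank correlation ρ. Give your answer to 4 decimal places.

Rank p: 2, 7, 3, 6, 8, 5, 1, 4
Rank q: 4, 5, 6, 2, 3, 1, 8, 7
d = rank(p) − rank(q): -2, 2, -3, 4, 5, 4, -7, -3; Σd² = 132
ρ = 1 − 6Σd² / [n(n²−1)] = 1 − 6×132 / (8×63) = 1 − 792/504 ≈ -0.5714

-0.5714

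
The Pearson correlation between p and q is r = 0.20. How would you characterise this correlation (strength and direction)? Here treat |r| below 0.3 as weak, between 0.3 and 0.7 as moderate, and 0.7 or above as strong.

r = 0.20 > 0 so the relationship is positive.
|r| = 0.20, which falls in the weak range.

weak positive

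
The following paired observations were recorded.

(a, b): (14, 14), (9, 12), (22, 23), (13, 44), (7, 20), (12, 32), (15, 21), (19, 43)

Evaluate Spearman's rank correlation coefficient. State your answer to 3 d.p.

0.381

Rank a: 5, 2, 8, 4, 1, 3, 6, 7
Rank b: 2, 1, 5, 8, 3, 6, 4, 7
d = rank(a) − rank(b): 3, 1, 3, -4, -2, -3, 2, 0; Σd² = 52
ρ = 1 − 6Σd² / [n(n²−1)] = 1 − 6×52 / (8×63) = 1 − 312/504 ≈ 0.381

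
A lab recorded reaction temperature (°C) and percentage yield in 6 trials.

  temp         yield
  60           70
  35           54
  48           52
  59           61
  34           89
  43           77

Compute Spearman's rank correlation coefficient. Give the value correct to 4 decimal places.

Rank temp: 6, 2, 4, 5, 1, 3
Rank yield: 4, 2, 1, 3, 6, 5
d = rank(temp) − rank(yield): 2, 0, 3, 2, -5, -2; Σd² = 46
ρ = 1 − 6Σd² / [n(n²−1)] = 1 − 6×46 / (6×35) = 1 − 276/210 ≈ -0.3143

-0.3143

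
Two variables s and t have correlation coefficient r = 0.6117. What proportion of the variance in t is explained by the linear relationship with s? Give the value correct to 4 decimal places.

0.3742

r² = (0.6117)² = 0.3742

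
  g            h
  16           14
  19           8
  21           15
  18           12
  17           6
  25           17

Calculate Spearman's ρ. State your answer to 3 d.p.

0.600

Rank g: 1, 4, 5, 3, 2, 6
Rank h: 4, 2, 5, 3, 1, 6
d = rank(g) − rank(h): -3, 2, 0, 0, 1, 0; Σd² = 14
ρ = 1 − 6Σd² / [n(n²−1)] = 1 − 6×14 / (6×35) = 1 − 84/210 ≈ 0.600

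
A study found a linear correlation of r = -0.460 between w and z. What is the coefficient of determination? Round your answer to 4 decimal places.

0.2116

r² = (-0.460)² = 0.2116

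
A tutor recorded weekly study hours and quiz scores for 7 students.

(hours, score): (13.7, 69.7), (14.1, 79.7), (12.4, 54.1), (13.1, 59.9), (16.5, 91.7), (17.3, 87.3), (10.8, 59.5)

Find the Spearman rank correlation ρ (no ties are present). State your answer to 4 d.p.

0.9286

Rank hours: 4, 5, 2, 3, 6, 7, 1
Rank score: 4, 5, 1, 3, 7, 6, 2
d = rank(hours) − rank(score): 0, 0, 1, 0, -1, 1, -1; Σd² = 4
ρ = 1 − 6Σd² / [n(n²−1)] = 1 − 6×4 / (7×48) = 1 − 24/336 ≈ 0.9286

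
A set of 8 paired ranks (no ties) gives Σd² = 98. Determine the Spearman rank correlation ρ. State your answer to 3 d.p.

-0.167

ρ = 1 − 6Σd² / [n(n²−1)] = 1 − 6×98 / (8×63)
  = 1 − 588/504 = 1 − 1.1667 ≈ -0.167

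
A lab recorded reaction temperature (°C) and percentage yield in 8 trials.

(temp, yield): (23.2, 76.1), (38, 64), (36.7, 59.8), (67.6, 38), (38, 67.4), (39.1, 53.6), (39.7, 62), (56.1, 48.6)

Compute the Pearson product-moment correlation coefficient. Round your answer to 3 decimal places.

-0.943

n = 8, Σx = 338.4, Σy = 469.5, Σx² = 15595, Σy² = 28528.93, Σxy = 18805.8
nΣxy − ΣxΣy = 150446.4 − 158878.8 = -8432.4
nΣx² − (Σx)² = 124760 − 114514.56 = 10245.44; nΣy² − (Σy)² = 228231.44 − 220430.25 = 7801.19
r = -8432.4 / √(10245.44 × 7801.19) = -8432.4 / 8940.1691 ≈ -0.943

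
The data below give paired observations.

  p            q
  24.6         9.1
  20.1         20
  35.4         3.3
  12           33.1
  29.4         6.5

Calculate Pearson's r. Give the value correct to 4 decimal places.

n = 5, Σp = 121.5, Σq = 72, Σp² = 3270.69, Σq² = 1631.56, Σpq = 1330.98
nΣpq − ΣpΣq = 6654.9 − 8748 = -2093.1
nΣp² − (Σp)² = 16353.45 − 14762.25 = 1591.2; nΣq² − (Σq)² = 8157.8 − 5184 = 2973.8
r = -2093.1 / √(1591.2 × 2973.8) = -2093.1 / 2175.2955 ≈ -0.9622

-0.9622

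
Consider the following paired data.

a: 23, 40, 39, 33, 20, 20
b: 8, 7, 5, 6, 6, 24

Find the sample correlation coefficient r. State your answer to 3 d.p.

-0.521

n = 6, Σa = 175, Σb = 56, Σa² = 5539, Σb² = 786, Σab = 1457
nΣab − ΣaΣb = 8742 − 9800 = -1058
nΣa² − (Σa)² = 33234 − 30625 = 2609; nΣb² − (Σb)² = 4716 − 3136 = 1580
r = -1058 / √(2609 × 1580) = -1058 / 2030.3251 ≈ -0.521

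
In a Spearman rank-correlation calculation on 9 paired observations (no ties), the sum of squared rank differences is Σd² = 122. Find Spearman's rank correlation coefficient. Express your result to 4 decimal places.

-0.0167

ρ = 1 − 6Σd² / [n(n²−1)] = 1 − 6×122 / (9×80)
  = 1 − 732/720 = 1 − 1.01667 ≈ -0.0167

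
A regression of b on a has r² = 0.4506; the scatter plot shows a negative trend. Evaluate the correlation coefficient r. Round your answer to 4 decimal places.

|r| = √0.4506 = 0.6713
The association is negative, so r = −0.6713.

-0.6713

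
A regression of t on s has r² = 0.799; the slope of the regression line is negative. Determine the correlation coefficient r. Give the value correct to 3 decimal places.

-0.894

|r| = √0.799 = 0.894
The association is negative, so r = −0.894.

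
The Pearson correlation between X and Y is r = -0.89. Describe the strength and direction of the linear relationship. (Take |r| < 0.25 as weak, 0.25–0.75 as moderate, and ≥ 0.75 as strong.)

strong negative

r = -0.89 < 0 so the relationship is negative.
|r| = 0.89, which falls in the strong range.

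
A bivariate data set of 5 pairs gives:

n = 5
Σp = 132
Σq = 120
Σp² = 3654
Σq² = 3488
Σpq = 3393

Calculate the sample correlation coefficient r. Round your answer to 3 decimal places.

r = (nΣpq − ΣpΣq) / √[(nΣp² − (Σp)²)(nΣq² − (Σq)²)]
Numerator: 5×3393 − 132×120 = 1125
Denominator: √[(18270 − 17424)(17440 − 14400)] = √[846 × 3040] = 1603.6957
r = 1125 / 1603.6957 ≈ 0.702

0.702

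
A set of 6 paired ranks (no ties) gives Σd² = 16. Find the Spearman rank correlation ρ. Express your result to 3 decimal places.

0.543

ρ = 1 − 6Σd² / [n(n²−1)] = 1 − 6×16 / (6×35)
  = 1 − 96/210 = 1 − 0.4571 ≈ 0.543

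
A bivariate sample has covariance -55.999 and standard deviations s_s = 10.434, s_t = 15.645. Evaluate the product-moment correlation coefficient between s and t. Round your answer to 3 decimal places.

-0.343

r = Cov(s,t) / (s_s · s_t) = -55.999 / (10.434 × 15.645)
  = -55.999 / 163.2399 ≈ -0.343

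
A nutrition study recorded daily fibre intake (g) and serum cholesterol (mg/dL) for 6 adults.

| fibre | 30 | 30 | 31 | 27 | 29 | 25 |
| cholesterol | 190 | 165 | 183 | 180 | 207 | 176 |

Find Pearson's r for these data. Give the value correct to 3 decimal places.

0.150

n = 6, Σx = 172, Σy = 1101, Σx² = 4956, Σy² = 203039, Σxy = 31586
nΣxy − ΣxΣy = 189516 − 189372 = 144
nΣx² − (Σx)² = 29736 − 29584 = 152; nΣy² − (Σy)² = 1218234 − 1212201 = 6033
r = 144 / √(152 × 6033) = 144 / 957.6095 ≈ 0.150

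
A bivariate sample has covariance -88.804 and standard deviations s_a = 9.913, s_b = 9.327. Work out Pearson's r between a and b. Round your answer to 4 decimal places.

r = Cov(a,b) / (s_a · s_b) = -88.804 / (9.913 × 9.327)
  = -88.804 / 92.4586 ≈ -0.9605

-0.9605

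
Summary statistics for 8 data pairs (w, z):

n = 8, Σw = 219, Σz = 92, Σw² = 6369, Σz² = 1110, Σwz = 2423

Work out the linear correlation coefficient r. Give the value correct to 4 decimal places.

r = (nΣwz − ΣwΣz) / √[(nΣw² − (Σw)²)(nΣz² − (Σz)²)]
Numerator: 8×2423 − 219×92 = -764
Denominator: √[(50952 − 47961)(8880 − 8464)] = √[2991 × 416] = 1115.4622
r = -764 / 1115.4622 ≈ -0.6849

-0.6849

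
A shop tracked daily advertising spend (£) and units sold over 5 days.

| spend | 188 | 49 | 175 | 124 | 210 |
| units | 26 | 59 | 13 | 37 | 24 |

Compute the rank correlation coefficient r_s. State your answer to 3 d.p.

Rank spend: 4, 1, 3, 2, 5
Rank units: 3, 5, 1, 4, 2
d = rank(spend) − rank(units): 1, -4, 2, -2, 3; Σd² = 34
ρ = 1 − 6Σd² / [n(n²−1)] = 1 − 6×34 / (5×24) = 1 − 204/120 ≈ -0.700

-0.700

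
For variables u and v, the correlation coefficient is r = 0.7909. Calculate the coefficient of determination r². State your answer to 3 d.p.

0.626

r² = (0.7909)² = 0.626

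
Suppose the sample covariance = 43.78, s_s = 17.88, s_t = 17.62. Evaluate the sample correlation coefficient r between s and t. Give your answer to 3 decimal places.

r = Cov(s,t) / (s_s · s_t) = 43.78 / (17.88 × 17.62)
  = 43.78 / 315.0456 ≈ 0.139

0.139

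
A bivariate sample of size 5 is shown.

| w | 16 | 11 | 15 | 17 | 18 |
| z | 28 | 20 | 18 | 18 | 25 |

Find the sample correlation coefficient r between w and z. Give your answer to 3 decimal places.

0.317

n = 5, Σw = 77, Σz = 109, Σw² = 1215, Σz² = 2457, Σwz = 1694
nΣwz − ΣwΣz = 8470 − 8393 = 77
nΣw² − (Σw)² = 6075 − 5929 = 146; nΣz² − (Σz)² = 12285 − 11881 = 404
r = 77 / √(146 × 404) = 77 / 242.8662 ≈ 0.317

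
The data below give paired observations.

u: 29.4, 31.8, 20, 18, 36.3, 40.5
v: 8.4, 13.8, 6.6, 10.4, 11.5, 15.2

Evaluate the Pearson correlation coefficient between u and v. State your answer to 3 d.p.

n = 6, Σu = 176, Σv = 65.9, Σu² = 5557.54, Σv² = 776.01, Σuv = 2038.05
nΣuv − ΣuΣv = 12228.3 − 11598.4 = 629.9
nΣu² − (Σu)² = 33345.24 − 30976 = 2369.24; nΣv² − (Σv)² = 4656.06 − 4342.81 = 313.25
r = 629.9 / √(2369.24 × 313.25) = 629.9 / 861.4897 ≈ 0.731

0.731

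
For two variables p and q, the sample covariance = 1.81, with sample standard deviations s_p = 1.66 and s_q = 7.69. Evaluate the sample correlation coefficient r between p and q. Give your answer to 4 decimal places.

0.1418

r = Cov(p,q) / (s_p · s_q) = 1.81 / (1.66 × 7.69)
  = 1.81 / 12.7654 ≈ 0.1418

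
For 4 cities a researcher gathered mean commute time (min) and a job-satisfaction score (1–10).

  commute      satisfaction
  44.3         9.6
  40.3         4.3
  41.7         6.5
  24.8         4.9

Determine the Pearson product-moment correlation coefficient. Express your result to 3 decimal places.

0.565

n = 4, Σx = 151.1, Σy = 25.3, Σx² = 5940.51, Σy² = 176.91, Σxy = 991.14
nΣxy − ΣxΣy = 3964.56 − 3822.83 = 141.73
nΣx² − (Σx)² = 23762.04 − 22831.21 = 930.83; nΣy² − (Σy)² = 707.64 − 640.09 = 67.55
r = 141.73 / √(930.83 × 67.55) = 141.73 / 250.7540 ≈ 0.565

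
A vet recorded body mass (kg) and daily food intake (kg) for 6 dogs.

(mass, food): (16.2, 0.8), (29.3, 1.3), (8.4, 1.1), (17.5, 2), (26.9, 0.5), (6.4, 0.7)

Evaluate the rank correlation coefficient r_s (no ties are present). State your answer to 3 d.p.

Rank mass: 3, 6, 2, 4, 5, 1
Rank food: 3, 5, 4, 6, 1, 2
d = rank(mass) − rank(food): 0, 1, -2, -2, 4, -1; Σd² = 26
ρ = 1 − 6Σd² / [n(n²−1)] = 1 − 6×26 / (6×35) = 1 − 156/210 ≈ 0.257

0.257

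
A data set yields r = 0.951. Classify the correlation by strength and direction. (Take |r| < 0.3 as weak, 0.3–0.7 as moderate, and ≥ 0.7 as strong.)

strong positive

r = 0.951 > 0 so the relationship is positive.
|r| = 0.951, which falls in the strong range.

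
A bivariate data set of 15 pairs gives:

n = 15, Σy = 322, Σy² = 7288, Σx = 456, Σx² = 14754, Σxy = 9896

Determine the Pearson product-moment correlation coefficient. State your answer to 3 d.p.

r = (nΣxy − ΣxΣy) / √[(nΣx² − (Σx)²)(nΣy² − (Σy)²)]
Numerator: 15×9896 − 456×322 = 1608
Denominator: √[(221310 − 207936)(109320 − 103684)] = √[13374 × 5636] = 8681.9274
r = 1608 / 8681.9274 ≈ 0.185

0.185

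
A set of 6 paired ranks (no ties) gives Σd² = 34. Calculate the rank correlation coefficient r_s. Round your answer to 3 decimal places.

ρ = 1 − 6Σd² / [n(n²−1)] = 1 − 6×34 / (6×35)
  = 1 − 204/210 = 1 − 0.9714 ≈ 0.029

0.029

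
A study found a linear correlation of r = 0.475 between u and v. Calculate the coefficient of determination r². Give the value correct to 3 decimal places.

r² = (0.475)² = 0.226

0.226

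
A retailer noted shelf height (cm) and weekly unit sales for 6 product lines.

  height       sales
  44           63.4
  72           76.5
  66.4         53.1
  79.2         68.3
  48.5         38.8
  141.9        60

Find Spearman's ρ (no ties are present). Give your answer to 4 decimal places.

Rank height: 1, 4, 3, 5, 2, 6
Rank sales: 4, 6, 2, 5, 1, 3
d = rank(height) − rank(sales): -3, -2, 1, 0, 1, 3; Σd² = 24
ρ = 1 − 6Σd² / [n(n²−1)] = 1 − 6×24 / (6×35) = 1 − 144/210 ≈ 0.3143

0.3143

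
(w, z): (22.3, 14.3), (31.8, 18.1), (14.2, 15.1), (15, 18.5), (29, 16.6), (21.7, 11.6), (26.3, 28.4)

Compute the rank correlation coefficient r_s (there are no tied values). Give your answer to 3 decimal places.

Rank w: 4, 7, 1, 2, 6, 3, 5
Rank z: 2, 5, 3, 6, 4, 1, 7
d = rank(w) − rank(z): 2, 2, -2, -4, 2, 2, -2; Σd² = 40
ρ = 1 − 6Σd² / [n(n²−1)] = 1 − 6×40 / (7×48) = 1 − 240/336 ≈ 0.286

0.286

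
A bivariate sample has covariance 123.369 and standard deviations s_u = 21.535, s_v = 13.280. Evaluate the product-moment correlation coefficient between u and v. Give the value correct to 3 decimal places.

r = Cov(u,v) / (s_u · s_v) = 123.369 / (21.535 × 13.280)
  = 123.369 / 285.9848 ≈ 0.431

0.431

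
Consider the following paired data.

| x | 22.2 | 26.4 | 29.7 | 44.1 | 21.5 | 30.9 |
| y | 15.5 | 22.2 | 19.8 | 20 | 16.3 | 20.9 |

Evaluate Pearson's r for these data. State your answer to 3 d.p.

0.503

n = 6, Σx = 174.8, Σy = 114.7, Σx² = 5433.76, Σy² = 2227.63, Σxy = 3396.5
nΣxy − ΣxΣy = 20379 − 20049.56 = 329.44
nΣx² − (Σx)² = 32602.56 − 30555.04 = 2047.52; nΣy² − (Σy)² = 13365.78 − 13156.09 = 209.69
r = 329.44 / √(2047.52 × 209.69) = 329.44 / 655.2438 ≈ 0.503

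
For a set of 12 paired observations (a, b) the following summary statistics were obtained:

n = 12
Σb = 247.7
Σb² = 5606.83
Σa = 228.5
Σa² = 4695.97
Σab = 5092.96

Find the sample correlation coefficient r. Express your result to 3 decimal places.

0.912

r = (nΣab − ΣaΣb) / √[(nΣa² − (Σa)²)(nΣb² − (Σb)²)]
Numerator: 12×5092.96 − 228.5×247.7 = 4516.07
Denominator: √[(56351.64 − 52212.25)(67281.96 − 61355.29)] = √[4139.39 × 5926.67] = 4953.0595
r = 4516.07 / 4953.0595 ≈ 0.912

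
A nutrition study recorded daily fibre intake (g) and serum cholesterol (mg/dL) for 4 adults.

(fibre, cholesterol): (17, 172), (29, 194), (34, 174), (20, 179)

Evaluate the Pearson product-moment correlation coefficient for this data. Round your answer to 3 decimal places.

n = 4, Σx = 100, Σy = 719, Σx² = 2686, Σy² = 129537, Σxy = 18046
nΣxy − ΣxΣy = 72184 − 71900 = 284
nΣx² − (Σx)² = 10744 − 10000 = 744; nΣy² − (Σy)² = 518148 − 516961 = 1187
r = 284 / √(744 × 1187) = 284 / 939.7489 ≈ 0.302

0.302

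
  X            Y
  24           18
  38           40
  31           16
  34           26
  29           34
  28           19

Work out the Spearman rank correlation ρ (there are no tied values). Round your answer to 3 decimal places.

0.543

Rank X: 1, 6, 4, 5, 3, 2
Rank Y: 2, 6, 1, 4, 5, 3
d = rank(X) − rank(Y): -1, 0, 3, 1, -2, -1; Σd² = 16
ρ = 1 − 6Σd² / [n(n²−1)] = 1 − 6×16 / (6×35) = 1 − 96/210 ≈ 0.543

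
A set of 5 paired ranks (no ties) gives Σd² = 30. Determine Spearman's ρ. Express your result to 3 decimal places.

-0.500

ρ = 1 − 6Σd² / [n(n²−1)] = 1 − 6×30 / (5×24)
  = 1 − 180/120 = 1 − 1.5000 ≈ -0.500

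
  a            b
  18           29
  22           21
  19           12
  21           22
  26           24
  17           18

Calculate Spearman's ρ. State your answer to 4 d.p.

0.2571

Rank a: 2, 5, 3, 4, 6, 1
Rank b: 6, 3, 1, 4, 5, 2
d = rank(a) − rank(b): -4, 2, 2, 0, 1, -1; Σd² = 26
ρ = 1 − 6Σd² / [n(n²−1)] = 1 − 6×26 / (6×35) = 1 − 156/210 ≈ 0.2571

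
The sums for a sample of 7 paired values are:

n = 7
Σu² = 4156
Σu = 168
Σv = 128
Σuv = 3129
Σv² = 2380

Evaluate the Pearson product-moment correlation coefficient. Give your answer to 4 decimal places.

r = (nΣuv − ΣuΣv) / √[(nΣu² − (Σu)²)(nΣv² − (Σv)²)]
Numerator: 7×3129 − 168×128 = 399
Denominator: √[(29092 − 28224)(16660 − 16384)] = √[868 × 276] = 489.4568
r = 399 / 489.4568 ≈ 0.8152

0.8152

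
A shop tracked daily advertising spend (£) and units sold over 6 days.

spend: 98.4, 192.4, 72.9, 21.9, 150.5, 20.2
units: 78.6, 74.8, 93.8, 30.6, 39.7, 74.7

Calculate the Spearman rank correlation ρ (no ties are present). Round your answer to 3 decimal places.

0.200

Rank spend: 4, 6, 3, 2, 5, 1
Rank units: 5, 4, 6, 1, 2, 3
d = rank(spend) − rank(units): -1, 2, -3, 1, 3, -2; Σd² = 28
ρ = 1 − 6Σd² / [n(n²−1)] = 1 − 6×28 / (6×35) = 1 − 168/210 ≈ 0.200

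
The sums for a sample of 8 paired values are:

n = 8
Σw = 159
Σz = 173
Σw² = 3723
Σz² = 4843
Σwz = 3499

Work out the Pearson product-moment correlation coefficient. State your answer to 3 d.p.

r = (nΣwz − ΣwΣz) / √[(nΣw² − (Σw)²)(nΣz² − (Σz)²)]
Numerator: 8×3499 − 159×173 = 485
Denominator: √[(29784 − 25281)(38744 − 29929)] = √[4503 × 8815] = 6300.3131
r = 485 / 6300.3131 ≈ 0.077

0.077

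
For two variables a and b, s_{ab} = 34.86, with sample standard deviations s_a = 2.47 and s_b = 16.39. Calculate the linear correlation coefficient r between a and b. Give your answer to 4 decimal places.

r = Cov(a,b) / (s_a · s_b) = 34.86 / (2.47 × 16.39)
  = 34.86 / 40.4833 ≈ 0.8611

0.8611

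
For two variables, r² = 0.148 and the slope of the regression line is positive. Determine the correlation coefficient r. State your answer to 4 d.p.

|r| = √0.148 = 0.3847
The association is positive, so r = 0.3847.

0.3847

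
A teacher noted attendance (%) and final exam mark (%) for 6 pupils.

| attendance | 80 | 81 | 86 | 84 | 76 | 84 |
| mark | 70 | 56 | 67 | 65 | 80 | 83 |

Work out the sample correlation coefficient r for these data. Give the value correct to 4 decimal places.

n = 6, Σx = 491, Σy = 421, Σx² = 40245, Σy² = 30039, Σxy = 34410
nΣxy − ΣxΣy = 206460 − 206711 = -251
nΣx² − (Σx)² = 241470 − 241081 = 389; nΣy² − (Σy)² = 180234 − 177241 = 2993
r = -251 / √(389 × 2993) = -251 / 1079.0167 ≈ -0.2326

-0.2326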